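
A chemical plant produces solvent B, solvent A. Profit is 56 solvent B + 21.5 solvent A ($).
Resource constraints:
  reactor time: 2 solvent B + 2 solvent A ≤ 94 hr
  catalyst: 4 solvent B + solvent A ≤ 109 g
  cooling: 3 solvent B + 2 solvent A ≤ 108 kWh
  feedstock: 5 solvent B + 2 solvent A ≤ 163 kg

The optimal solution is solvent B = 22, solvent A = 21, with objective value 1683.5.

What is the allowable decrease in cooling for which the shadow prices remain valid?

26.25

Binding constraints: catalyst, cooling. The basis is B = [[4,1],[3,2]] with det 5.
Per unit decrease in cooling, x* moves by d = (0.2, -0.8).
The basis stays optimal until solvent A reaches 0; allowable decrease = 26.25 kWh.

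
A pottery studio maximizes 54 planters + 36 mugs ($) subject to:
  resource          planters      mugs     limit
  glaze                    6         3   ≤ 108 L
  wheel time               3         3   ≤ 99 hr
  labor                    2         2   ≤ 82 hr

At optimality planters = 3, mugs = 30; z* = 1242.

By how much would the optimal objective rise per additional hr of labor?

At the optimum: glaze uses 108 of 108 (binding); wheel time uses 99 of 99 (binding); labor uses 66 of 82 (slack = 16).
Since labor is not tight, its dual is 0.
The binding rows give the dual system: 6·y_glaze + 3·y_wheel time = 54 and 3·y_glaze + 3·y_wheel time = 36.
This yields shadow prices y_glaze = 6, y_wheel time = 6.
Shadow price of labor = 0.

0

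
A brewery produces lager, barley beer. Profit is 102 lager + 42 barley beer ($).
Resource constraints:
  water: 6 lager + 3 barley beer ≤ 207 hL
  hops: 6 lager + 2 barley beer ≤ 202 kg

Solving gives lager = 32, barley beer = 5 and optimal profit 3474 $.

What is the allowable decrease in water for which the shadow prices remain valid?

5

Binding constraints: water, hops. The basis is B = [[6,3],[6,2]] with det -6.
Per unit decrease in water, x* moves by d = (0.3333, -1).
The basis stays optimal until barley beer reaches 0; allowable decrease = 5 hL.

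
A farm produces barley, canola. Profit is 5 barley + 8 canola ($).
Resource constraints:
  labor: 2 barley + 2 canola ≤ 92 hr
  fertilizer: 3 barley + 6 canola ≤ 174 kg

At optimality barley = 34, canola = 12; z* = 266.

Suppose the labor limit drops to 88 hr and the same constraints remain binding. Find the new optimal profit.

Check each constraint at x*: labor 92/92 (tight); fertilizer 174/174 (tight).
The binding rows give the dual system: 2·y_labor + 3·y_fertilizer = 5 and 2·y_labor + 6·y_fertilizer = 8.
This yields shadow prices y_labor = 1, y_fertilizer = 1.
Δz = y_labor·Δb = 1 × (-4) = -4, so new z* = 266 − 4 = 262.

262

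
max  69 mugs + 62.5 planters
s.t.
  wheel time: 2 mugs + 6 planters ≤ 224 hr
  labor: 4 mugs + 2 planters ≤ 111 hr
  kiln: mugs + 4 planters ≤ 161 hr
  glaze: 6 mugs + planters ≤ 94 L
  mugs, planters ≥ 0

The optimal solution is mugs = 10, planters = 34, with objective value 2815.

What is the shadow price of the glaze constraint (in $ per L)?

At the optimum: wheel time uses 224 of 224 (binding); labor uses 108 of 111 (slack = 3); kiln uses 146 of 161 (slack = 15); glaze uses 94 of 94 (binding).
Slack constraints have shadow price 0 (complementary slackness).
The binding rows give the dual system: 2·y_wheel time + 6·y_glaze = 69 and 6·y_wheel time + 1·y_glaze = 62.5.
→ y_wheel time = 9 and y_glaze = 8.5.
Shadow price of glaze = 8.5.

8.5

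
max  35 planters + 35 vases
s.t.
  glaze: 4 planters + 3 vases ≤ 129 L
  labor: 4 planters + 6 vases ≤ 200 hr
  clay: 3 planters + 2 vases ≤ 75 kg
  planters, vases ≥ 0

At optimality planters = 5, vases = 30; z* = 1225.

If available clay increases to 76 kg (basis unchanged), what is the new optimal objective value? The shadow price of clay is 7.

Δb = 1, so new z* = 1225 + (7)·(1) = 1225 + 7 = 1232.

1232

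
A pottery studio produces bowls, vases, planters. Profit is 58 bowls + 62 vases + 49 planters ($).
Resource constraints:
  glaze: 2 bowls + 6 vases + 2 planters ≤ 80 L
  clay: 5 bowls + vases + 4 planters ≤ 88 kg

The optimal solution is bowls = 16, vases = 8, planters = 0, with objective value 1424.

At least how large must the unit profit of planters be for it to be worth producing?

50

Both glaze and clay are binding at x*.
Dual feasibility on the basic columns requires 2·y_glaze + 5·y_clay = 58, 6·y_glaze + 1·y_clay = 62.
This yields shadow prices y_glaze = 9, y_clay = 8.
planters enters the basis when its profit ≥ yᵀa₃ = 9·2 + 8·4 = 50.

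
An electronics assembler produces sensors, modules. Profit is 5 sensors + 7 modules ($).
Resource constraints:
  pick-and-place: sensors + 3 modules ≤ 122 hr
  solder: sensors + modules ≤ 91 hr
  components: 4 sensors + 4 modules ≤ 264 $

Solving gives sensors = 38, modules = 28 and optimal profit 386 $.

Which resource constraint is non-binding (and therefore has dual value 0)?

pick-and-place: 122/122 (binding)
solder: 66/91 (slack 25)
components: 264/264 (binding)
By complementary slackness, a constraint with positive slack has shadow price 0 → solder.

solder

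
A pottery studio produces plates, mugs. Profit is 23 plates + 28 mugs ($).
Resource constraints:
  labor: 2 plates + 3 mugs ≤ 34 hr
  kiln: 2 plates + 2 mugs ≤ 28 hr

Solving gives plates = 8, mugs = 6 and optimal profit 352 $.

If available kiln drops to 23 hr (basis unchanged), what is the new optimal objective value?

At the optimum: labor uses 34 of 34 (binding); kiln uses 28 of 28 (binding).
From A_Bᵀ y = c: 2·y_labor + 2·y_kiln = 23; 3·y_labor + 2·y_kiln = 28.
Solving: y_labor = 5, y_kiln = 6.5.
Δz = y_kiln·Δb = 6.5 × (-5) = -32.5, so new z* = 352 − 32.5 = 319.5.

319.5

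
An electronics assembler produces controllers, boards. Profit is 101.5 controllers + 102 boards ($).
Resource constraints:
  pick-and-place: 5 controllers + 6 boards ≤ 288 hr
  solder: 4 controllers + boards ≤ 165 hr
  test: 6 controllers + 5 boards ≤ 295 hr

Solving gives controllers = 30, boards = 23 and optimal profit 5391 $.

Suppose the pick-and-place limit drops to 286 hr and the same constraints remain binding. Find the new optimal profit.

At the optimum: pick-and-place uses 288 of 288 (binding); solder uses 143 of 165 (slack = 22); test uses 295 of 295 (binding).
Slack constraints have shadow price 0 (complementary slackness).
Dual feasibility on the basic columns requires 5·y_pick-and-place + 6·y_test = 101.5, 6·y_pick-and-place + 5·y_test = 102.
Solving: y_pick-and-place = 9.5, y_test = 9.
Δz = y_pick-and-place·Δb = 9.5 × (-2) = -19, so new z* = 5391 − 19 = 5372.

5372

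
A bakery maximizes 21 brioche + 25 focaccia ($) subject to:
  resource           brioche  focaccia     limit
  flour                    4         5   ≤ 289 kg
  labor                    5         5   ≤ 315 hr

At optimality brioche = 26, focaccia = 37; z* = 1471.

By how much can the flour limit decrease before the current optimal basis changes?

Binding constraints: flour, labor. The basis is B = [[4,5],[5,5]] with det -5.
Per unit decrease in flour, x* moves by d = (1, -1).
The basis stays optimal until focaccia reaches 0; allowable decrease = 37 kg.

37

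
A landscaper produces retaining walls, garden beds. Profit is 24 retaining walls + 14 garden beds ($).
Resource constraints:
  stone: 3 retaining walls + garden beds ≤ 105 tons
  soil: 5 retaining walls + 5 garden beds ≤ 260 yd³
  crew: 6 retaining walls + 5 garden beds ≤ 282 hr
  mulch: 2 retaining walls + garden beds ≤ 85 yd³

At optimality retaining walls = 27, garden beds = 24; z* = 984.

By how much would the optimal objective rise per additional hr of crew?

At the optimum: stone uses 105 of 105 (binding); soil uses 255 of 260 (slack = 5); crew uses 282 of 282 (binding); mulch uses 78 of 85 (slack = 7).
Since soil, mulch are not tight, their duals are 0.
The binding rows give the dual system: 3·y_stone + 6·y_crew = 24 and 1·y_stone + 5·y_crew = 14.
This yields shadow prices y_stone = 4, y_crew = 2.
Shadow price of crew = 2.

2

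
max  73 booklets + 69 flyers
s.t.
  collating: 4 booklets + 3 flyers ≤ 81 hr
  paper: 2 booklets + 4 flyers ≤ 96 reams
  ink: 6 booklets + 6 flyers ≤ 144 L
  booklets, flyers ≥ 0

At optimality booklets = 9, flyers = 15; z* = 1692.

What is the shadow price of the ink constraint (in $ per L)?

9.5

Binding: collating and ink. Non-binding: paper (18 unused).
By complementary slackness, y = 0 for the non-binding constraint.
From A_Bᵀ y = c: 4·y_collating + 6·y_ink = 73; 3·y_collating + 6·y_ink = 69.
→ y_collating = 4 and y_ink = 9.5.
Shadow price of ink = 9.5.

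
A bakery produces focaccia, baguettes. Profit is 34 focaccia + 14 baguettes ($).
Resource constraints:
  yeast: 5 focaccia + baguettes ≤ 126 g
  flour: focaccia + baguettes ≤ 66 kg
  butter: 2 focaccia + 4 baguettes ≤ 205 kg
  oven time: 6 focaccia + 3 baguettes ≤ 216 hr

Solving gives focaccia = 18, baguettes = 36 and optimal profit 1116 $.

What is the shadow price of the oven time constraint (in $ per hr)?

Check each constraint at x*: yeast 126/126 (tight); flour 54/66 (slack 12); butter 180/205 (slack 25); oven time 216/216 (tight).
Slack constraints have shadow price 0 (complementary slackness).
Dual feasibility on the basic columns requires 5·y_yeast + 6·y_oven time = 34, 1·y_yeast + 3·y_oven time = 14.
→ y_yeast = 2 and y_oven time = 4.
Shadow price of oven time = 4.

4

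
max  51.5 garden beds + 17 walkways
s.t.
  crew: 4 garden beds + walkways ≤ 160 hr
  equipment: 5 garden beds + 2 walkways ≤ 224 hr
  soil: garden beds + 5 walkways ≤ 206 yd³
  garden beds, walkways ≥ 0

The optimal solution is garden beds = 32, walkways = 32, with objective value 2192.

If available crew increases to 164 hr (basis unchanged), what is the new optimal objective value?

2216

At the optimum: crew uses 160 of 160 (binding); equipment uses 224 of 224 (binding); soil uses 192 of 206 (slack = 14).
Slack constraints have shadow price 0 (complementary slackness).
From A_Bᵀ y = c: 4·y_crew + 5·y_equipment = 51.5; 1·y_crew + 2·y_equipment = 17.
This yields shadow prices y_crew = 6, y_equipment = 5.5.
Δz = y_crew·Δb = 6 × (4) = 24, so new z* = 2192 + 24 = 2216.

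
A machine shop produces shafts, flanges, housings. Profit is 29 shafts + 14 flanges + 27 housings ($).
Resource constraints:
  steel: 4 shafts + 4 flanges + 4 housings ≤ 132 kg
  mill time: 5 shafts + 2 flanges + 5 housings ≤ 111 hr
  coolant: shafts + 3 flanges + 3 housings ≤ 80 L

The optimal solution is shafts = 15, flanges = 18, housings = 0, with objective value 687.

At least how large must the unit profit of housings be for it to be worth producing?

At the optimum: steel uses 132 of 132 (binding); mill time uses 111 of 111 (binding); coolant uses 69 of 80 (slack = 11).
By complementary slackness, y = 0 for the non-binding constraint.
From A_Bᵀ y = c: 4·y_steel + 5·y_mill time = 29; 4·y_steel + 2·y_mill time = 14.
→ y_steel = 1 and y_mill time = 5.
housings enters the basis when its profit ≥ yᵀa₃ = 1·4 + 5·5 = 29.

29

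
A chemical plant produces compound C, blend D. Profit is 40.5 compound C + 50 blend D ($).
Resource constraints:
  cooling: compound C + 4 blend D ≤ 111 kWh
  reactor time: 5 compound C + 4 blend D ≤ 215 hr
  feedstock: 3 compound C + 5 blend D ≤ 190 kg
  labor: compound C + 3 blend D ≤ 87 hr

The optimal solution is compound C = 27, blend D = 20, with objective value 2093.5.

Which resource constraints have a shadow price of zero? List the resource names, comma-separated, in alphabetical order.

cooling: 107/111 (slack 4)
reactor time: 215/215 (binding)
feedstock: 181/190 (slack 9)
labor: 87/87 (binding)
By complementary slackness, a constraint with positive slack has shadow price 0 → cooling, feedstock.

cooling, feedstock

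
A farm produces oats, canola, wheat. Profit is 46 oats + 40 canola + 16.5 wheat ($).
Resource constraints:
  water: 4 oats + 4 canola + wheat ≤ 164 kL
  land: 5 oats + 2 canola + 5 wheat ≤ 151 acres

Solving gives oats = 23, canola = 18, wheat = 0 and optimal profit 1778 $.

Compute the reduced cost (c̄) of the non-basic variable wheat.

-2.5

Both water and land are binding at x*.
From A_Bᵀ y = c: 4·y_water + 5·y_land = 46; 4·y_water + 2·y_land = 40.
Solving: y_water = 9, y_land = 2.
Reduced cost of wheat: c₃ − yᵀa₃ = 16.5 − (9·1 + 2·5) = 16.5 − 19 = -2.5.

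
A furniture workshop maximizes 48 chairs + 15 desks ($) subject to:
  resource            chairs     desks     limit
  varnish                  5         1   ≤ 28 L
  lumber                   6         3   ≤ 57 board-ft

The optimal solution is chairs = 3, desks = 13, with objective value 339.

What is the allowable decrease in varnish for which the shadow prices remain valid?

Binding constraints: varnish, lumber. The basis is B = [[5,1],[6,3]] with det 9.
Per unit decrease in varnish, x* moves by d = (-0.3333, 0.6667).
The basis stays optimal until chairs reaches 0; allowable decrease = 9 L.

9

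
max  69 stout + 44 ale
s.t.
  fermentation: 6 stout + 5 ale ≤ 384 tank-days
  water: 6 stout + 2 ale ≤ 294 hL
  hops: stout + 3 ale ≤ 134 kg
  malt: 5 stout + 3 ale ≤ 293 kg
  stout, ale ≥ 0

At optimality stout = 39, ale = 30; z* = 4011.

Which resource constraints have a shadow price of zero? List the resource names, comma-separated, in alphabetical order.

fermentation: 384/384 (binding)
water: 294/294 (binding)
hops: 129/134 (slack 5)
malt: 285/293 (slack 8)
By complementary slackness, a constraint with positive slack has shadow price 0 → hops, malt.

hops, malt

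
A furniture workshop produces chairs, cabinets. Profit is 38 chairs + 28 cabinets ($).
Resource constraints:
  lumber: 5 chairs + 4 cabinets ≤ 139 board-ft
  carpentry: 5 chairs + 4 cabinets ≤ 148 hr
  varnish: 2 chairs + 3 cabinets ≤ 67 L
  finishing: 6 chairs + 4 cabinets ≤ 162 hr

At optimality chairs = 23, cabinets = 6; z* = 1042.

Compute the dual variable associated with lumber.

Check each constraint at x*: lumber 139/139 (tight); carpentry 139/148 (slack 9); varnish 64/67 (slack 3); finishing 162/162 (tight).
Since carpentry, varnish are not tight, their duals are 0.
From A_Bᵀ y = c: 5·y_lumber + 6·y_finishing = 38; 4·y_lumber + 4·y_finishing = 28.
This yields shadow prices y_lumber = 4, y_finishing = 3.
Shadow price of lumber = 4.

4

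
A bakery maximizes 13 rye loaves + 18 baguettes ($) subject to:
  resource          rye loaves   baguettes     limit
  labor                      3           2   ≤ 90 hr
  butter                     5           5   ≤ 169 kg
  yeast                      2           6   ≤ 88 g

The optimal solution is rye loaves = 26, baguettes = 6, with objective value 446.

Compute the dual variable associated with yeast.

Check each constraint at x*: labor 90/90 (tight); butter 160/169 (slack 9); yeast 88/88 (tight).
Since butter is not tight, its dual is 0.
From A_Bᵀ y = c: 3·y_labor + 2·y_yeast = 13; 2·y_labor + 6·y_yeast = 18.
Solving: y_labor = 3, y_yeast = 2.
Shadow price of yeast = 2.

2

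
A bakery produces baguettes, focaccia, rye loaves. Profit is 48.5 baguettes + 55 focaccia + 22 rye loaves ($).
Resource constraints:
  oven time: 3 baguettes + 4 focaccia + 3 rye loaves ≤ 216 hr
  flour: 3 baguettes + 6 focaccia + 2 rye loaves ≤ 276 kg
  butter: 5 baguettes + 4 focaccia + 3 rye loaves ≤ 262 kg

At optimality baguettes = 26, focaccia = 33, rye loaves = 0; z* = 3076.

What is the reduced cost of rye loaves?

-8

At the optimum: oven time uses 210 of 216 (slack = 6); flour uses 276 of 276 (binding); butter uses 262 of 262 (binding).
By complementary slackness, y = 0 for the non-binding constraint.
Dual feasibility on the basic columns requires 3·y_flour + 5·y_butter = 48.5, 6·y_flour + 4·y_butter = 55.
Solving: y_flour = 4.5, y_butter = 7.
Reduced cost of rye loaves: c₃ − yᵀa₃ = 22 − (4.5·2 + 7·3) = 22 − 30 = -8.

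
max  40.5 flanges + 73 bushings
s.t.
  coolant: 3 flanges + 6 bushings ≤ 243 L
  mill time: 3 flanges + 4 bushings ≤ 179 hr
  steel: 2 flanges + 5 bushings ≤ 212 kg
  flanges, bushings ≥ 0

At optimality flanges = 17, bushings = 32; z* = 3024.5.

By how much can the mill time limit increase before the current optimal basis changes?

Binding constraints: coolant, mill time. The basis is B = [[3,6],[3,4]] with det -6.
Per unit increase in mill time, x* moves by d = (1, -0.5).
The basis stays optimal until bushings reaches 0; allowable increase = 64 hr.

64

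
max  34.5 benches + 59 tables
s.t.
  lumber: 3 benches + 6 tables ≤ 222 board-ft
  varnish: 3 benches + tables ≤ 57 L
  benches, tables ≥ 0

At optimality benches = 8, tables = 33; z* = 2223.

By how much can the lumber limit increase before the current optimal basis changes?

Binding constraints: lumber, varnish. The basis is B = [[3,6],[3,1]] with det -15.
Per unit increase in lumber, x* moves by d = (-0.0667, 0.2).
The basis stays optimal until benches reaches 0; allowable increase = 120 board-ft.

120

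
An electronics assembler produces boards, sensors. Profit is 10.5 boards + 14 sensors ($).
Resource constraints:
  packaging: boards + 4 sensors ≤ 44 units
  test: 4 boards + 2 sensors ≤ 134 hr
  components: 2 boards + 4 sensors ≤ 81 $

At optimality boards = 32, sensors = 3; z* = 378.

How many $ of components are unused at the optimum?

5

components used = 2·32 + 4·3 = 76; slack = 81 − 76 = 5.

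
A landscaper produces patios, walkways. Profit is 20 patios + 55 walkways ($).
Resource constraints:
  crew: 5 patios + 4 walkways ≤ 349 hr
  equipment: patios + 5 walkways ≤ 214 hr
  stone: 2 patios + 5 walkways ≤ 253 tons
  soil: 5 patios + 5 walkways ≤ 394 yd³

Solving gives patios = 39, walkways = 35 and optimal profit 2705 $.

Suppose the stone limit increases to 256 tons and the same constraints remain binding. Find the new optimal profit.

Check each constraint at x*: crew 335/349 (slack 14); equipment 214/214 (tight); stone 253/253 (tight); soil 370/394 (slack 24).
By complementary slackness, y = 0 for the non-binding constraints.
The binding rows give the dual system: 1·y_equipment + 2·y_stone = 20 and 5·y_equipment + 5·y_stone = 55.
Solving: y_equipment = 2, y_stone = 9.
Δz = y_stone·Δb = 9 × (3) = 27, so new z* = 2705 + 27 = 2732.

2732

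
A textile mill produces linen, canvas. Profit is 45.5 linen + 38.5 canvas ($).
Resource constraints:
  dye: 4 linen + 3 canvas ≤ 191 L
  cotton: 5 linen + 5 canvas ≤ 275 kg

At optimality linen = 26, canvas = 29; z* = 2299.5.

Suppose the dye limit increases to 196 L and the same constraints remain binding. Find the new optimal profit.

2334.5

Check each constraint at x*: dye 191/191 (tight); cotton 275/275 (tight).
Dual feasibility on the basic columns requires 4·y_dye + 5·y_cotton = 45.5, 3·y_dye + 5·y_cotton = 38.5.
This yields shadow prices y_dye = 7, y_cotton = 3.5.
Δz = y_dye·Δb = 7 × (5) = 35, so new z* = 2299.5 + 35 = 2334.5.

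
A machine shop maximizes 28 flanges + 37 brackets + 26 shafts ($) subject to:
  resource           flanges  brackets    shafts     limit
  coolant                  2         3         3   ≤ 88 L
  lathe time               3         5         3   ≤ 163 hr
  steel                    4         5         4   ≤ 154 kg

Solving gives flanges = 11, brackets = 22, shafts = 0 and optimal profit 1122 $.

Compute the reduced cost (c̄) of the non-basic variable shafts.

-6

At the optimum: coolant uses 88 of 88 (binding); lathe time uses 143 of 163 (slack = 20); steel uses 154 of 154 (binding).
By complementary slackness, y = 0 for the non-binding constraint.
Dual feasibility on the basic columns requires 2·y_coolant + 4·y_steel = 28, 3·y_coolant + 5·y_steel = 37.
→ y_coolant = 4 and y_steel = 5.
Reduced cost of shafts: c₃ − yᵀa₃ = 26 − (4·3 + 5·4) = 26 − 32 = -6.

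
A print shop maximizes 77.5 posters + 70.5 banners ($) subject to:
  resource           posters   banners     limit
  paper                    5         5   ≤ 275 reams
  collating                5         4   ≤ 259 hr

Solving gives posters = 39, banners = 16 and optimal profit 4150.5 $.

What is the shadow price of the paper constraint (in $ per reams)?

At the optimum: paper uses 275 of 275 (binding); collating uses 259 of 259 (binding).
The binding rows give the dual system: 5·y_paper + 5·y_collating = 77.5 and 5·y_paper + 4·y_collating = 70.5.
This yields shadow prices y_paper = 8.5, y_collating = 7.
Shadow price of paper = 8.5.

8.5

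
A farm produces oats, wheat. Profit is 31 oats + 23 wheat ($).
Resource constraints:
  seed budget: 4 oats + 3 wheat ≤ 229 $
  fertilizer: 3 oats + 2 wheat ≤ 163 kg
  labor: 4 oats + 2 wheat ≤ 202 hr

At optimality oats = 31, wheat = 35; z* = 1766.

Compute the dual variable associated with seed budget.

7

At the optimum: seed budget uses 229 of 229 (binding); fertilizer uses 163 of 163 (binding); labor uses 194 of 202 (slack = 8).
Since labor is not tight, its dual is 0.
Dual feasibility on the basic columns requires 4·y_seed budget + 3·y_fertilizer = 31, 3·y_seed budget + 2·y_fertilizer = 23.
→ y_seed budget = 7 and y_fertilizer = 1.
Shadow price of seed budget = 7.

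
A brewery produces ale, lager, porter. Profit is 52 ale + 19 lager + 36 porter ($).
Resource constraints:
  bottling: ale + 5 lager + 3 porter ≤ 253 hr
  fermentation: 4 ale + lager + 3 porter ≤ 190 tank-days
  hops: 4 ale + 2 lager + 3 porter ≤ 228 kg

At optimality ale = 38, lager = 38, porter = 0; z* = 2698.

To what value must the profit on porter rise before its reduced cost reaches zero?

Binding: fermentation and hops. Non-binding: bottling (25 unused).
Slack constraints have shadow price 0 (complementary slackness).
The binding rows give the dual system: 4·y_fermentation + 4·y_hops = 52 and 1·y_fermentation + 2·y_hops = 19.
Solving: y_fermentation = 7, y_hops = 6.
porter enters the basis when its profit ≥ yᵀa₃ = 7·3 + 6·3 = 39.

39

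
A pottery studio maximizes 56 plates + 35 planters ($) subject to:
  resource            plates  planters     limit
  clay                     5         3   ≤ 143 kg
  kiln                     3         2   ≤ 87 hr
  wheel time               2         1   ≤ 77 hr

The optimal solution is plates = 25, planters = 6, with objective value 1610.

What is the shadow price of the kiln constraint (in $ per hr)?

7

At the optimum: clay uses 143 of 143 (binding); kiln uses 87 of 87 (binding); wheel time uses 56 of 77 (slack = 21).
By complementary slackness, y = 0 for the non-binding constraint.
From A_Bᵀ y = c: 5·y_clay + 3·y_kiln = 56; 3·y_clay + 2·y_kiln = 35.
→ y_clay = 7 and y_kiln = 7.
Shadow price of kiln = 7.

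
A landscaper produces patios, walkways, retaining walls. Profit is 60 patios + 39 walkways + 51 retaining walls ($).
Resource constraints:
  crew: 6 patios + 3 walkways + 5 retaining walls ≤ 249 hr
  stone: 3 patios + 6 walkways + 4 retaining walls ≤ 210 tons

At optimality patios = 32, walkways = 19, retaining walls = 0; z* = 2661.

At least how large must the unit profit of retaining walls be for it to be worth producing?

53

Both crew and stone are binding at x*.
Dual feasibility on the basic columns requires 6·y_crew + 3·y_stone = 60, 3·y_crew + 6·y_stone = 39.
This yields shadow prices y_crew = 9, y_stone = 2.
retaining walls enters the basis when its profit ≥ yᵀa₃ = 9·5 + 2·4 = 53.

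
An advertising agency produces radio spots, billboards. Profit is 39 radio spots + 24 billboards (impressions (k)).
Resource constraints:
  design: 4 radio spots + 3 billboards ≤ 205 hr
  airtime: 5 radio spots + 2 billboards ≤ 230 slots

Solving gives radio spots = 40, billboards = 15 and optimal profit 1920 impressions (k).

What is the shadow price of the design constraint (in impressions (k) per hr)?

At the optimum: design uses 205 of 205 (binding); airtime uses 230 of 230 (binding).
Dual feasibility on the basic columns requires 4·y_design + 5·y_airtime = 39, 3·y_design + 2·y_airtime = 24.
This yields shadow prices y_design = 6, y_airtime = 3.
Shadow price of design = 6.

6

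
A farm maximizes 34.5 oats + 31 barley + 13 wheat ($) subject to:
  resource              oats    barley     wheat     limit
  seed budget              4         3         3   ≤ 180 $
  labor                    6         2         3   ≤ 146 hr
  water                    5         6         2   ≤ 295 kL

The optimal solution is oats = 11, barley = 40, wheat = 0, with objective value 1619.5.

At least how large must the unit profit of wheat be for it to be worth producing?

Check each constraint at x*: seed budget 164/180 (slack 16); labor 146/146 (tight); water 295/295 (tight).
By complementary slackness, y = 0 for the non-binding constraint.
The binding rows give the dual system: 6·y_labor + 5·y_water = 34.5 and 2·y_labor + 6·y_water = 31.
→ y_labor = 2 and y_water = 4.5.
wheat enters the basis when its profit ≥ yᵀa₃ = 2·3 + 4.5·2 = 15.

15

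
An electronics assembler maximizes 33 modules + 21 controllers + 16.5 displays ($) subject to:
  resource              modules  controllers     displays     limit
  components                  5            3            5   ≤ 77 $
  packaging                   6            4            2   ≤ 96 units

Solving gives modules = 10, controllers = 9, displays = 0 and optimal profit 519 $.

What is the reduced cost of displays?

Check each constraint at x*: components 77/77 (tight); packaging 96/96 (tight).
The binding rows give the dual system: 5·y_components + 6·y_packaging = 33 and 3·y_components + 4·y_packaging = 21.
This yields shadow prices y_components = 3, y_packaging = 3.
Reduced cost of displays: c₃ − yᵀa₃ = 16.5 − (3·5 + 3·2) = 16.5 − 21 = -4.5.

-4.5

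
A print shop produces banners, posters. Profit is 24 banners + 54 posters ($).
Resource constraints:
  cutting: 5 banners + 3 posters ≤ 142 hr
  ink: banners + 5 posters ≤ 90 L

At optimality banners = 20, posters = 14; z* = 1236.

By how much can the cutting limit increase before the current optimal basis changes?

308

Binding constraints: cutting, ink. The basis is B = [[5,3],[1,5]] with det 22.
Per unit increase in cutting, x* moves by d = (0.2273, -0.0455).
The basis stays optimal until posters reaches 0; allowable increase = 308 hr.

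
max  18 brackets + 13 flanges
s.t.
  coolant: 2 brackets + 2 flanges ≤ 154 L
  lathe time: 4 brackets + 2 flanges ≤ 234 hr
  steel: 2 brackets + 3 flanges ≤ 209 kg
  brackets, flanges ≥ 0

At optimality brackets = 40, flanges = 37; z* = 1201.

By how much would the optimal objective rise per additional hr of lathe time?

Check each constraint at x*: coolant 154/154 (tight); lathe time 234/234 (tight); steel 191/209 (slack 18).
Slack constraints have shadow price 0 (complementary slackness).
The binding rows give the dual system: 2·y_coolant + 4·y_lathe time = 18 and 2·y_coolant + 2·y_lathe time = 13.
Solving: y_coolant = 4, y_lathe time = 2.5.
Shadow price of lathe time = 2.5.

2.5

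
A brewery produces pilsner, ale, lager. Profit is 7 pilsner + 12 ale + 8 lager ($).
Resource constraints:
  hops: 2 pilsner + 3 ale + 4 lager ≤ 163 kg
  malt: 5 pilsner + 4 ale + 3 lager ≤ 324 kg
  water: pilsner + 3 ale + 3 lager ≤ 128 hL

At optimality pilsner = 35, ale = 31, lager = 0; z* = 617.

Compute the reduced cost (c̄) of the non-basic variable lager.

-7

At the optimum: hops uses 163 of 163 (binding); malt uses 299 of 324 (slack = 25); water uses 128 of 128 (binding).
Since malt is not tight, its dual is 0.
The binding rows give the dual system: 2·y_hops + 1·y_water = 7 and 3·y_hops + 3·y_water = 12.
Solving: y_hops = 3, y_water = 1.
Reduced cost of lager: c₃ − yᵀa₃ = 8 − (3·4 + 1·3) = 8 − 15 = -7.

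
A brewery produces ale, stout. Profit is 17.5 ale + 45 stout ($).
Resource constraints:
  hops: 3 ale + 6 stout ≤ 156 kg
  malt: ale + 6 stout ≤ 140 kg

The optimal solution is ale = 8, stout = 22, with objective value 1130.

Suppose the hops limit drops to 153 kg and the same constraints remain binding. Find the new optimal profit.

1115

Both hops and malt are binding at x*.
Dual feasibility on the basic columns requires 3·y_hops + 1·y_malt = 17.5, 6·y_hops + 6·y_malt = 45.
This yields shadow prices y_hops = 5, y_malt = 2.5.
Δz = y_hops·Δb = 5 × (-3) = -15, so new z* = 1130 − 15 = 1115.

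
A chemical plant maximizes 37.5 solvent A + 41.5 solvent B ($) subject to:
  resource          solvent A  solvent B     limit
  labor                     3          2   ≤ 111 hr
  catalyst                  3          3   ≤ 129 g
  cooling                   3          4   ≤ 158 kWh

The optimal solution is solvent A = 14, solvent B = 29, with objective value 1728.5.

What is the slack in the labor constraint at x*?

labor used = 3·14 + 2·29 = 100; slack = 111 − 100 = 11.

11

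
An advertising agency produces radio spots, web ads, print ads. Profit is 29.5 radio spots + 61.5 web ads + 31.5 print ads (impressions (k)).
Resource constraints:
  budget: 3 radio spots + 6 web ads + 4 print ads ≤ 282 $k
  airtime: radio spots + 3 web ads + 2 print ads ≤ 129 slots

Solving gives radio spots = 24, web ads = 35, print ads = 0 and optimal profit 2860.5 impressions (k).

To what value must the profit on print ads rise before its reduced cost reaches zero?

41

Check each constraint at x*: budget 282/282 (tight); airtime 129/129 (tight).
The binding rows give the dual system: 3·y_budget + 1·y_airtime = 29.5 and 6·y_budget + 3·y_airtime = 61.5.
→ y_budget = 9 and y_airtime = 2.5.
print ads enters the basis when its profit ≥ yᵀa₃ = 9·4 + 2.5·2 = 41.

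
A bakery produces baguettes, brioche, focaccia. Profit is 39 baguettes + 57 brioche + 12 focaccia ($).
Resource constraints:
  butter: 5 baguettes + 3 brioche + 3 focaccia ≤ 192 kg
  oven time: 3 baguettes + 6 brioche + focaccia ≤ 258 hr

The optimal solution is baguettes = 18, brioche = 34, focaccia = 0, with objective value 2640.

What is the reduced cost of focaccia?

-5

Both butter and oven time are binding at x*.
From A_Bᵀ y = c: 5·y_butter + 3·y_oven time = 39; 3·y_butter + 6·y_oven time = 57.
This yields shadow prices y_butter = 3, y_oven time = 8.
Reduced cost of focaccia: c₃ − yᵀa₃ = 12 − (3·3 + 8·1) = 12 − 17 = -5.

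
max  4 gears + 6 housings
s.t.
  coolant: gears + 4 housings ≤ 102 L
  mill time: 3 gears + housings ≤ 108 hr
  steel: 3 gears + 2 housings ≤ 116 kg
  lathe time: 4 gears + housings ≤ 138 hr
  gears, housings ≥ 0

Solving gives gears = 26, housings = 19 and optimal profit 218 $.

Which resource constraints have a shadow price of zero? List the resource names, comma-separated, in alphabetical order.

lathe time, mill time

coolant: 102/102 (binding)
mill time: 97/108 (slack 11)
steel: 116/116 (binding)
lathe time: 123/138 (slack 15)
By complementary slackness, a constraint with positive slack has shadow price 0 → lathe time, mill time.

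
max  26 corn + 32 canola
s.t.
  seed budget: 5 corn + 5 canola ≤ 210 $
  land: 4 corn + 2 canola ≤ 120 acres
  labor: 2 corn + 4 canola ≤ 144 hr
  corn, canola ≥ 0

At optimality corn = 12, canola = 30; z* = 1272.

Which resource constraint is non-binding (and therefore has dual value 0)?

land

seed budget: 210/210 (binding)
land: 108/120 (slack 12)
labor: 144/144 (binding)
By complementary slackness, a constraint with positive slack has shadow price 0 → land.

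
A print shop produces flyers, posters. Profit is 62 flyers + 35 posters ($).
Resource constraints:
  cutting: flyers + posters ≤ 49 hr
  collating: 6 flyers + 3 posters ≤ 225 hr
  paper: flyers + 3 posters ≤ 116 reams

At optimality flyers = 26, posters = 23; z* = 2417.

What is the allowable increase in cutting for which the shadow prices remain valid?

4.2

Binding constraints: cutting, collating. The basis is B = [[1,1],[6,3]] with det -3.
Per unit increase in cutting, x* moves by d = (-1, 2).
The basis stays optimal until paper becomes binding; allowable increase = 4.2 hr.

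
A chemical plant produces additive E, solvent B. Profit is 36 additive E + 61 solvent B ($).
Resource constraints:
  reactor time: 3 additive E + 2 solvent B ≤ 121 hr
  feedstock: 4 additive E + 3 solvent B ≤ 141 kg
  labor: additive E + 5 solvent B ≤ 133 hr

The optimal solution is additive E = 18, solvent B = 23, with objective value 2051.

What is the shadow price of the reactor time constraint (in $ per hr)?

Check each constraint at x*: reactor time 100/121 (slack 21); feedstock 141/141 (tight); labor 133/133 (tight).
Since reactor time is not tight, its dual is 0.
The binding rows give the dual system: 4·y_feedstock + 1·y_labor = 36 and 3·y_feedstock + 5·y_labor = 61.
→ y_feedstock = 7 and y_labor = 8.
Shadow price of reactor time = 0.

0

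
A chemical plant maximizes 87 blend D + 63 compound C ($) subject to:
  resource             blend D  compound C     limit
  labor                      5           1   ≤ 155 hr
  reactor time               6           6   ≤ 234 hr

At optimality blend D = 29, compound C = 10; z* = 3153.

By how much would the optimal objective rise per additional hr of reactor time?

9.5

Both labor and reactor time are binding at x*.
From A_Bᵀ y = c: 5·y_labor + 6·y_reactor time = 87; 1·y_labor + 6·y_reactor time = 63.
→ y_labor = 6 and y_reactor time = 9.5.
Shadow price of reactor time = 9.5.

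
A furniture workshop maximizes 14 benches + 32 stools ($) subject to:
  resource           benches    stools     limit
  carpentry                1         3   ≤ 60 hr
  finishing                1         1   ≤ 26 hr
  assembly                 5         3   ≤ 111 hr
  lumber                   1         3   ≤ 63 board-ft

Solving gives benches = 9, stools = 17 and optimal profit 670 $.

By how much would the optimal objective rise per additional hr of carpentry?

Binding: carpentry and finishing. Non-binding: assembly (15 unused), lumber (3 unused).
Since assembly, lumber are not tight, their duals are 0.
Dual feasibility on the basic columns requires 1·y_carpentry + 1·y_finishing = 14, 3·y_carpentry + 1·y_finishing = 32.
This yields shadow prices y_carpentry = 9, y_finishing = 5.
Shadow price of carpentry = 9.

9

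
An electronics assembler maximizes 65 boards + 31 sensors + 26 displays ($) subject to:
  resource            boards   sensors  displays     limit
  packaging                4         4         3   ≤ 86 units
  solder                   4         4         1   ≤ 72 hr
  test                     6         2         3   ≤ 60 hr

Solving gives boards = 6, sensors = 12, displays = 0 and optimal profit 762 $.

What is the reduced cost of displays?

-3

Binding: solder and test. Non-binding: packaging (14 unused).
Since packaging is not tight, its dual is 0.
The binding rows give the dual system: 4·y_solder + 6·y_test = 65 and 4·y_solder + 2·y_test = 31.
Solving: y_solder = 3.5, y_test = 8.5.
Reduced cost of displays: c₃ − yᵀa₃ = 26 − (3.5·1 + 8.5·3) = 26 − 29 = -3.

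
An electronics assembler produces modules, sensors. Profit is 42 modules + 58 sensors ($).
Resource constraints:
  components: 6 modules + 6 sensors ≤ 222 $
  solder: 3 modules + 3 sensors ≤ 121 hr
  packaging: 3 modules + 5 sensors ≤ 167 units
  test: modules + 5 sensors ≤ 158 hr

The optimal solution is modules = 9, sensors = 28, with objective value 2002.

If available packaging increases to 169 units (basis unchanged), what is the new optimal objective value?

Check each constraint at x*: components 222/222 (tight); solder 111/121 (slack 10); packaging 167/167 (tight); test 149/158 (slack 9).
Slack constraints have shadow price 0 (complementary slackness).
From A_Bᵀ y = c: 6·y_components + 3·y_packaging = 42; 6·y_components + 5·y_packaging = 58.
Solving: y_components = 3, y_packaging = 8.
Δz = y_packaging·Δb = 8 × (2) = 16, so new z* = 2002 + 16 = 2018.

2018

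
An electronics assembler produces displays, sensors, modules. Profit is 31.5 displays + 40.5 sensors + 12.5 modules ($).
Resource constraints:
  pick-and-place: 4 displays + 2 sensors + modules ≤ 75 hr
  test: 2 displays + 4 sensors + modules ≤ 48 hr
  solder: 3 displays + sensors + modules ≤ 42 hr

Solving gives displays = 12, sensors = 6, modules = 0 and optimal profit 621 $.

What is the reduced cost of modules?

At the optimum: pick-and-place uses 60 of 75 (slack = 15); test uses 48 of 48 (binding); solder uses 42 of 42 (binding).
By complementary slackness, y = 0 for the non-binding constraint.
The binding rows give the dual system: 2·y_test + 3·y_solder = 31.5 and 4·y_test + 1·y_solder = 40.5.
This yields shadow prices y_test = 9, y_solder = 4.5.
Reduced cost of modules: c₃ − yᵀa₃ = 12.5 − (9·1 + 4.5·1) = 12.5 − 13.5 = -1.

-1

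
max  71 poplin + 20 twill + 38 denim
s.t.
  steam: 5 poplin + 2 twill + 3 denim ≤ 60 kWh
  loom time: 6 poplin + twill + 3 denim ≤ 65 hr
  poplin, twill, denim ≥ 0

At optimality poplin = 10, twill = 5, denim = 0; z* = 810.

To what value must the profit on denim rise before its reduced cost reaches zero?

Both steam and loom time are binding at x*.
Dual feasibility on the basic columns requires 5·y_steam + 6·y_loom time = 71, 2·y_steam + 1·y_loom time = 20.
Solving: y_steam = 7, y_loom time = 6.
denim enters the basis when its profit ≥ yᵀa₃ = 7·3 + 6·3 = 39.

39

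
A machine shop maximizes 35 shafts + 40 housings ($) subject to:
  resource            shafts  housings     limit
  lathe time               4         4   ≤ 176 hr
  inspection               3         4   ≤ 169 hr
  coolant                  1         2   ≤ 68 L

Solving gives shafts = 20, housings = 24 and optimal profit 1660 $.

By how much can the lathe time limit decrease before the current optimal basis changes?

Binding constraints: lathe time, coolant. The basis is B = [[4,4],[1,2]] with det 4.
Per unit decrease in lathe time, x* moves by d = (-0.5, 0.25).
The basis stays optimal until shafts reaches 0; allowable decrease = 40 hr.

40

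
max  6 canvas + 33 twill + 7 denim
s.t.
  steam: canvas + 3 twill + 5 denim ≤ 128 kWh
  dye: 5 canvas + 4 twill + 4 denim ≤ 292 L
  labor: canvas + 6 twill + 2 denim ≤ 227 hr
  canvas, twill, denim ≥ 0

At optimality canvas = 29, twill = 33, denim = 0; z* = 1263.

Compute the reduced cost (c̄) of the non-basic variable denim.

-8

At the optimum: steam uses 128 of 128 (binding); dye uses 277 of 292 (slack = 15); labor uses 227 of 227 (binding).
Since dye is not tight, its dual is 0.
From A_Bᵀ y = c: 1·y_steam + 1·y_labor = 6; 3·y_steam + 6·y_labor = 33.
→ y_steam = 1 and y_labor = 5.
Reduced cost of denim: c₃ − yᵀa₃ = 7 − (1·5 + 5·2) = 7 − 15 = -8.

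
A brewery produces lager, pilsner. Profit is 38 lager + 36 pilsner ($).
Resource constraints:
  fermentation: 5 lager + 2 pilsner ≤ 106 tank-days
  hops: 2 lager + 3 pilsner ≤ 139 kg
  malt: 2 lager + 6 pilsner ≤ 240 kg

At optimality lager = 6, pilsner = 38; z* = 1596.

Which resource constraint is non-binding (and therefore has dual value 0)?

hops

fermentation: 106/106 (binding)
hops: 126/139 (slack 13)
malt: 240/240 (binding)
By complementary slackness, a constraint with positive slack has shadow price 0 → hops.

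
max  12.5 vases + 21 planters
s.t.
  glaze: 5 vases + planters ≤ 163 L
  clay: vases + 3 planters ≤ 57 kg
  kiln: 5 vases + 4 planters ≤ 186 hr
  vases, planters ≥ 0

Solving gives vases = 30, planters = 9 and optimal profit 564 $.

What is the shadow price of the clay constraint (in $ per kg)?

5

Check each constraint at x*: glaze 159/163 (slack 4); clay 57/57 (tight); kiln 186/186 (tight).
By complementary slackness, y = 0 for the non-binding constraint.
Dual feasibility on the basic columns requires 1·y_clay + 5·y_kiln = 12.5, 3·y_clay + 4·y_kiln = 21.
This yields shadow prices y_clay = 5, y_kiln = 1.5.
Shadow price of clay = 5.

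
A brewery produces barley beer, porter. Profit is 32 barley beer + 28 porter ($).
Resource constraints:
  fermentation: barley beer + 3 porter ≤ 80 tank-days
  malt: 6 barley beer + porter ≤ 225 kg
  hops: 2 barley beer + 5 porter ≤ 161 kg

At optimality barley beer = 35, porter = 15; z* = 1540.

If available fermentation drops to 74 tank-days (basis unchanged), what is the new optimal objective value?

1492

At the optimum: fermentation uses 80 of 80 (binding); malt uses 225 of 225 (binding); hops uses 145 of 161 (slack = 16).
By complementary slackness, y = 0 for the non-binding constraint.
From A_Bᵀ y = c: 1·y_fermentation + 6·y_malt = 32; 3·y_fermentation + 1·y_malt = 28.
This yields shadow prices y_fermentation = 8, y_malt = 4.
Δz = y_fermentation·Δb = 8 × (-6) = -48, so new z* = 1540 − 48 = 1492.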